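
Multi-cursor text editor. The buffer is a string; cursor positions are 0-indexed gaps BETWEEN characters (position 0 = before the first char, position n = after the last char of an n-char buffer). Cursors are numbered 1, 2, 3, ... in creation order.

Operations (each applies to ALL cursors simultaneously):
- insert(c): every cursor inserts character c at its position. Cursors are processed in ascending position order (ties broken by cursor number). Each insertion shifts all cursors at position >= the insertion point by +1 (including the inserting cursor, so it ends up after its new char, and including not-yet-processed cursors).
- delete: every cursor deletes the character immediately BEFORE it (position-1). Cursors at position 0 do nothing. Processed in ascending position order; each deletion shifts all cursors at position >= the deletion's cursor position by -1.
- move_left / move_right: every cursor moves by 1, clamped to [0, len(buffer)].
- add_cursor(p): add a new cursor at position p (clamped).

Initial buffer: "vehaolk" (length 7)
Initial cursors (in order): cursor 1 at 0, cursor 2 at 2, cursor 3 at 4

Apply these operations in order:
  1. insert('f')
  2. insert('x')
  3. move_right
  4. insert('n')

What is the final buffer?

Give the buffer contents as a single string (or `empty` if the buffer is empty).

After op 1 (insert('f')): buffer="fvefhafolk" (len 10), cursors c1@1 c2@4 c3@7, authorship 1..2..3...
After op 2 (insert('x')): buffer="fxvefxhafxolk" (len 13), cursors c1@2 c2@6 c3@10, authorship 11..22..33...
After op 3 (move_right): buffer="fxvefxhafxolk" (len 13), cursors c1@3 c2@7 c3@11, authorship 11..22..33...
After op 4 (insert('n')): buffer="fxvnefxhnafxonlk" (len 16), cursors c1@4 c2@9 c3@14, authorship 11.1.22.2.33.3..

Answer: fxvnefxhnafxonlk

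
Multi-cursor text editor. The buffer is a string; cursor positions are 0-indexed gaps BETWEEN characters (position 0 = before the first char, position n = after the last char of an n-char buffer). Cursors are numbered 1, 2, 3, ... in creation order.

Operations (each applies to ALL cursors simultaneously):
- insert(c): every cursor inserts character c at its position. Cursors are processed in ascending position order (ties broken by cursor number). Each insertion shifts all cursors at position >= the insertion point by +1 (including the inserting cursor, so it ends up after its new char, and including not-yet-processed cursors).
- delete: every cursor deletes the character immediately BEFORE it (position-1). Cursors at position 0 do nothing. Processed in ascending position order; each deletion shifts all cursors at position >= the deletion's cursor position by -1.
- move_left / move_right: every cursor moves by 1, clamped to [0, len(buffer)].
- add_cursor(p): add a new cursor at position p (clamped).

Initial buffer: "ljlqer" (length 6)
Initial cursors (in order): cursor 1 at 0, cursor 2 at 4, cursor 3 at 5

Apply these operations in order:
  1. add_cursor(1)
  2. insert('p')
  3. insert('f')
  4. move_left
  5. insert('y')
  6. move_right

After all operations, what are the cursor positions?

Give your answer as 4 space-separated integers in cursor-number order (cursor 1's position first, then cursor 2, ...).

Answer: 3 13 17 7

Derivation:
After op 1 (add_cursor(1)): buffer="ljlqer" (len 6), cursors c1@0 c4@1 c2@4 c3@5, authorship ......
After op 2 (insert('p')): buffer="plpjlqpepr" (len 10), cursors c1@1 c4@3 c2@7 c3@9, authorship 1.4...2.3.
After op 3 (insert('f')): buffer="pflpfjlqpfepfr" (len 14), cursors c1@2 c4@5 c2@10 c3@13, authorship 11.44...22.33.
After op 4 (move_left): buffer="pflpfjlqpfepfr" (len 14), cursors c1@1 c4@4 c2@9 c3@12, authorship 11.44...22.33.
After op 5 (insert('y')): buffer="pyflpyfjlqpyfepyfr" (len 18), cursors c1@2 c4@6 c2@12 c3@16, authorship 111.444...222.333.
After op 6 (move_right): buffer="pyflpyfjlqpyfepyfr" (len 18), cursors c1@3 c4@7 c2@13 c3@17, authorship 111.444...222.333.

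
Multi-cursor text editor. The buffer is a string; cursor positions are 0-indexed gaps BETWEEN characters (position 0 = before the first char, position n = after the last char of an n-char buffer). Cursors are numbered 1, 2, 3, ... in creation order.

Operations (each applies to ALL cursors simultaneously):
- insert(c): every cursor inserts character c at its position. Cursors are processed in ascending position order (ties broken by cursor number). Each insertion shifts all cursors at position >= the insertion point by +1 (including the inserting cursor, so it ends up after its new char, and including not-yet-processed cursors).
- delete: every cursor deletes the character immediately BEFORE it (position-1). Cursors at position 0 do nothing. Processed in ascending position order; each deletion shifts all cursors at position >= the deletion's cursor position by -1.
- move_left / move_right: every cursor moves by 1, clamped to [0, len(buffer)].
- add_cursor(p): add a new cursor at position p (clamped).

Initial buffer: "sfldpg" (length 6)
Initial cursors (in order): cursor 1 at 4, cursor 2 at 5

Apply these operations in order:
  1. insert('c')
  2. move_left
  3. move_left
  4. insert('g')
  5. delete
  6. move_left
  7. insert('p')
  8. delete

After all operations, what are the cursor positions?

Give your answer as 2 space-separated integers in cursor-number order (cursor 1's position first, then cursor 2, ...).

After op 1 (insert('c')): buffer="sfldcpcg" (len 8), cursors c1@5 c2@7, authorship ....1.2.
After op 2 (move_left): buffer="sfldcpcg" (len 8), cursors c1@4 c2@6, authorship ....1.2.
After op 3 (move_left): buffer="sfldcpcg" (len 8), cursors c1@3 c2@5, authorship ....1.2.
After op 4 (insert('g')): buffer="sflgdcgpcg" (len 10), cursors c1@4 c2@7, authorship ...1.12.2.
After op 5 (delete): buffer="sfldcpcg" (len 8), cursors c1@3 c2@5, authorship ....1.2.
After op 6 (move_left): buffer="sfldcpcg" (len 8), cursors c1@2 c2@4, authorship ....1.2.
After op 7 (insert('p')): buffer="sfpldpcpcg" (len 10), cursors c1@3 c2@6, authorship ..1..21.2.
After op 8 (delete): buffer="sfldcpcg" (len 8), cursors c1@2 c2@4, authorship ....1.2.

Answer: 2 4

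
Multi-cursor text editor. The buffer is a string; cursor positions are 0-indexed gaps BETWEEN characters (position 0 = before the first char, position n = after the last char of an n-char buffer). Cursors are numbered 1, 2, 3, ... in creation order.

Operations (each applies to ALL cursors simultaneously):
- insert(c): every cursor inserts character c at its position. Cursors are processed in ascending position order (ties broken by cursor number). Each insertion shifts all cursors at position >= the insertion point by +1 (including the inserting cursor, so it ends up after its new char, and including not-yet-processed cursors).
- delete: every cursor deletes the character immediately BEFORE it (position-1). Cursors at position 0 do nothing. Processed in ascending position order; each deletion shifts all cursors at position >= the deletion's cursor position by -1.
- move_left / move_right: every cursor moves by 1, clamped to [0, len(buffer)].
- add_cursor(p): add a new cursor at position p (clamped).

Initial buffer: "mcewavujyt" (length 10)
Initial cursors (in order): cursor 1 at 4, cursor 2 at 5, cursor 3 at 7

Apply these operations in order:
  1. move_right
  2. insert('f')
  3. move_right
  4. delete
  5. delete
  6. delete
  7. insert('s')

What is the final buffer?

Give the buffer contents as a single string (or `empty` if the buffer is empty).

After op 1 (move_right): buffer="mcewavujyt" (len 10), cursors c1@5 c2@6 c3@8, authorship ..........
After op 2 (insert('f')): buffer="mcewafvfujfyt" (len 13), cursors c1@6 c2@8 c3@11, authorship .....1.2..3..
After op 3 (move_right): buffer="mcewafvfujfyt" (len 13), cursors c1@7 c2@9 c3@12, authorship .....1.2..3..
After op 4 (delete): buffer="mcewaffjft" (len 10), cursors c1@6 c2@7 c3@9, authorship .....12.3.
After op 5 (delete): buffer="mcewajt" (len 7), cursors c1@5 c2@5 c3@6, authorship .......
After op 6 (delete): buffer="mcet" (len 4), cursors c1@3 c2@3 c3@3, authorship ....
After op 7 (insert('s')): buffer="mcessst" (len 7), cursors c1@6 c2@6 c3@6, authorship ...123.

Answer: mcessst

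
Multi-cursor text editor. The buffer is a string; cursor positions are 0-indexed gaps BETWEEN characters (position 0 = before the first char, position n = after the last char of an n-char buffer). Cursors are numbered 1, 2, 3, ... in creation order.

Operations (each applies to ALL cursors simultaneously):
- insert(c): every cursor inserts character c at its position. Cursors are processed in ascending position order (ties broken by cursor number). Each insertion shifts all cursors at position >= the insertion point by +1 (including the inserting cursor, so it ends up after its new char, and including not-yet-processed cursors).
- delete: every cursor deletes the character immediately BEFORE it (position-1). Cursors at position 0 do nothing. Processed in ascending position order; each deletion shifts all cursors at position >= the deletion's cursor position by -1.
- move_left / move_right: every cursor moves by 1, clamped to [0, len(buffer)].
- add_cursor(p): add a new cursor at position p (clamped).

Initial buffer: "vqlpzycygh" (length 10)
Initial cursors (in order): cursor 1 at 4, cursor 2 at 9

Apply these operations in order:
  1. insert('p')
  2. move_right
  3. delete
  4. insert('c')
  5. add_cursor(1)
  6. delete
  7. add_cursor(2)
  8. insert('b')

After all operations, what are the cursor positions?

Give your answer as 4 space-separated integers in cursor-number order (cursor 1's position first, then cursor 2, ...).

Answer: 7 13 1 4

Derivation:
After op 1 (insert('p')): buffer="vqlppzycygph" (len 12), cursors c1@5 c2@11, authorship ....1.....2.
After op 2 (move_right): buffer="vqlppzycygph" (len 12), cursors c1@6 c2@12, authorship ....1.....2.
After op 3 (delete): buffer="vqlppycygp" (len 10), cursors c1@5 c2@10, authorship ....1....2
After op 4 (insert('c')): buffer="vqlppcycygpc" (len 12), cursors c1@6 c2@12, authorship ....11....22
After op 5 (add_cursor(1)): buffer="vqlppcycygpc" (len 12), cursors c3@1 c1@6 c2@12, authorship ....11....22
After op 6 (delete): buffer="qlppycygp" (len 9), cursors c3@0 c1@4 c2@9, authorship ...1....2
After op 7 (add_cursor(2)): buffer="qlppycygp" (len 9), cursors c3@0 c4@2 c1@4 c2@9, authorship ...1....2
After op 8 (insert('b')): buffer="bqlbppbycygpb" (len 13), cursors c3@1 c4@4 c1@7 c2@13, authorship 3..4.11....22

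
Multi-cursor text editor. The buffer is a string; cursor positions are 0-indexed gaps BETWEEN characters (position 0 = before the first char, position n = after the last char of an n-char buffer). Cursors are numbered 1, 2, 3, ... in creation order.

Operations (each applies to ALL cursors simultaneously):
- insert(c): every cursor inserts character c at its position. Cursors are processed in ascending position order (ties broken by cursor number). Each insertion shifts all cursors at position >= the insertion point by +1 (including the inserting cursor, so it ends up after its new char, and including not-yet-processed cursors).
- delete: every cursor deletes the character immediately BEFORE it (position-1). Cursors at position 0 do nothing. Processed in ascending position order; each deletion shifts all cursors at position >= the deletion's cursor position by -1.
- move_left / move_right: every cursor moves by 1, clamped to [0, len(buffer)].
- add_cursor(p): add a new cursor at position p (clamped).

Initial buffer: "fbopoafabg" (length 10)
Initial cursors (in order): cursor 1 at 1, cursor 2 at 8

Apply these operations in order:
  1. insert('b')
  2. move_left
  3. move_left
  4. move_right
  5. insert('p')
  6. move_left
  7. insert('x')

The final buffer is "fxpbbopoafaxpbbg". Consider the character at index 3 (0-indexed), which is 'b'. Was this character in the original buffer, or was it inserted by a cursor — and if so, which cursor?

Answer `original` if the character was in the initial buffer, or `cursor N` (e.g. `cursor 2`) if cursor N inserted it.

After op 1 (insert('b')): buffer="fbbopoafabbg" (len 12), cursors c1@2 c2@10, authorship .1.......2..
After op 2 (move_left): buffer="fbbopoafabbg" (len 12), cursors c1@1 c2@9, authorship .1.......2..
After op 3 (move_left): buffer="fbbopoafabbg" (len 12), cursors c1@0 c2@8, authorship .1.......2..
After op 4 (move_right): buffer="fbbopoafabbg" (len 12), cursors c1@1 c2@9, authorship .1.......2..
After op 5 (insert('p')): buffer="fpbbopoafapbbg" (len 14), cursors c1@2 c2@11, authorship .11.......22..
After op 6 (move_left): buffer="fpbbopoafapbbg" (len 14), cursors c1@1 c2@10, authorship .11.......22..
After op 7 (insert('x')): buffer="fxpbbopoafaxpbbg" (len 16), cursors c1@2 c2@12, authorship .111.......222..
Authorship (.=original, N=cursor N): . 1 1 1 . . . . . . . 2 2 2 . .
Index 3: author = 1

Answer: cursor 1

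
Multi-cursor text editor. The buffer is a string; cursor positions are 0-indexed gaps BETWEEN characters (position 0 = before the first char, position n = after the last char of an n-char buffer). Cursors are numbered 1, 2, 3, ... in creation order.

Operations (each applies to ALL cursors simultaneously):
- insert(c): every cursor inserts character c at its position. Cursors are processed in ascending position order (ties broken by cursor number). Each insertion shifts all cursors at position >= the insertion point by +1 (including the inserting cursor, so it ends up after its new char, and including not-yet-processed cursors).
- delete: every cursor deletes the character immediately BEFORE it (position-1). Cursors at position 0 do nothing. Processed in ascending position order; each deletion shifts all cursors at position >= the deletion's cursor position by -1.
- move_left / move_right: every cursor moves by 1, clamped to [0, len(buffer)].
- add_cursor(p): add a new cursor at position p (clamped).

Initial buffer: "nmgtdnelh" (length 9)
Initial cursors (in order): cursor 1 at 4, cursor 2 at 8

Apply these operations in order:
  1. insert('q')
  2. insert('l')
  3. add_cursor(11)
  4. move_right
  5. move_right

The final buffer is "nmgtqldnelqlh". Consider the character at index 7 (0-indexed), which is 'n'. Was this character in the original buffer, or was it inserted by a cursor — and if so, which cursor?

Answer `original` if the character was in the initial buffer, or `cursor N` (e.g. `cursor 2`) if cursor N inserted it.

After op 1 (insert('q')): buffer="nmgtqdnelqh" (len 11), cursors c1@5 c2@10, authorship ....1....2.
After op 2 (insert('l')): buffer="nmgtqldnelqlh" (len 13), cursors c1@6 c2@12, authorship ....11....22.
After op 3 (add_cursor(11)): buffer="nmgtqldnelqlh" (len 13), cursors c1@6 c3@11 c2@12, authorship ....11....22.
After op 4 (move_right): buffer="nmgtqldnelqlh" (len 13), cursors c1@7 c3@12 c2@13, authorship ....11....22.
After op 5 (move_right): buffer="nmgtqldnelqlh" (len 13), cursors c1@8 c2@13 c3@13, authorship ....11....22.
Authorship (.=original, N=cursor N): . . . . 1 1 . . . . 2 2 .
Index 7: author = original

Answer: original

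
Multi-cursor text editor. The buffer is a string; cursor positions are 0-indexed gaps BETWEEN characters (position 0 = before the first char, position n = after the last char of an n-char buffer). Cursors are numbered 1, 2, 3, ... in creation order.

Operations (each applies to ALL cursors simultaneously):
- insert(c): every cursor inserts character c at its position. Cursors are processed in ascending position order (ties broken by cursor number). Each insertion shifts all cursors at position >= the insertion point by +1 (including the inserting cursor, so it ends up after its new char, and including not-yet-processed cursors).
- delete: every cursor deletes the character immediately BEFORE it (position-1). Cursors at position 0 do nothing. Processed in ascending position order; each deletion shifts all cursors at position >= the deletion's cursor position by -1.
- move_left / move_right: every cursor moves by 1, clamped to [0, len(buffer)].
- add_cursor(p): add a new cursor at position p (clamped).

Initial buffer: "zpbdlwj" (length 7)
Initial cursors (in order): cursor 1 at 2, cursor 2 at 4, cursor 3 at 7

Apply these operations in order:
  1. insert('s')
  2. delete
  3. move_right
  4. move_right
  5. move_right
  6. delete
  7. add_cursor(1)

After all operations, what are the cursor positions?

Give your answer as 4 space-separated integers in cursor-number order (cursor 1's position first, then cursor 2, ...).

After op 1 (insert('s')): buffer="zpsbdslwjs" (len 10), cursors c1@3 c2@6 c3@10, authorship ..1..2...3
After op 2 (delete): buffer="zpbdlwj" (len 7), cursors c1@2 c2@4 c3@7, authorship .......
After op 3 (move_right): buffer="zpbdlwj" (len 7), cursors c1@3 c2@5 c3@7, authorship .......
After op 4 (move_right): buffer="zpbdlwj" (len 7), cursors c1@4 c2@6 c3@7, authorship .......
After op 5 (move_right): buffer="zpbdlwj" (len 7), cursors c1@5 c2@7 c3@7, authorship .......
After op 6 (delete): buffer="zpbd" (len 4), cursors c1@4 c2@4 c3@4, authorship ....
After op 7 (add_cursor(1)): buffer="zpbd" (len 4), cursors c4@1 c1@4 c2@4 c3@4, authorship ....

Answer: 4 4 4 1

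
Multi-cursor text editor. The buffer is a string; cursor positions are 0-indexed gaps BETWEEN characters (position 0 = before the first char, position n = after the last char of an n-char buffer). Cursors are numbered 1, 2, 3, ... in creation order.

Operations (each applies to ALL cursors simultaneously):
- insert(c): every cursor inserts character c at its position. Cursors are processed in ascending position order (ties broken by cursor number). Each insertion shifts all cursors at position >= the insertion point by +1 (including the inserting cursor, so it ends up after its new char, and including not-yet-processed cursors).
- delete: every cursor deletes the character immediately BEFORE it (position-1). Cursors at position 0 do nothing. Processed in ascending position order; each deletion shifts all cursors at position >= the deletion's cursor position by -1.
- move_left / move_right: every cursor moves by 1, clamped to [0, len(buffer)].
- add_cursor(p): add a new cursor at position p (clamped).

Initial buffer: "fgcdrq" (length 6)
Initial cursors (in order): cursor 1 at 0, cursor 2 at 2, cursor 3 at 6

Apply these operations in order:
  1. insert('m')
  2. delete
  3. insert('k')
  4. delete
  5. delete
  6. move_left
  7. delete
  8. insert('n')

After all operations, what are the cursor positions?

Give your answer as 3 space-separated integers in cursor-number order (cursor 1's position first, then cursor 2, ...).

After op 1 (insert('m')): buffer="mfgmcdrqm" (len 9), cursors c1@1 c2@4 c3@9, authorship 1..2....3
After op 2 (delete): buffer="fgcdrq" (len 6), cursors c1@0 c2@2 c3@6, authorship ......
After op 3 (insert('k')): buffer="kfgkcdrqk" (len 9), cursors c1@1 c2@4 c3@9, authorship 1..2....3
After op 4 (delete): buffer="fgcdrq" (len 6), cursors c1@0 c2@2 c3@6, authorship ......
After op 5 (delete): buffer="fcdr" (len 4), cursors c1@0 c2@1 c3@4, authorship ....
After op 6 (move_left): buffer="fcdr" (len 4), cursors c1@0 c2@0 c3@3, authorship ....
After op 7 (delete): buffer="fcr" (len 3), cursors c1@0 c2@0 c3@2, authorship ...
After op 8 (insert('n')): buffer="nnfcnr" (len 6), cursors c1@2 c2@2 c3@5, authorship 12..3.

Answer: 2 2 5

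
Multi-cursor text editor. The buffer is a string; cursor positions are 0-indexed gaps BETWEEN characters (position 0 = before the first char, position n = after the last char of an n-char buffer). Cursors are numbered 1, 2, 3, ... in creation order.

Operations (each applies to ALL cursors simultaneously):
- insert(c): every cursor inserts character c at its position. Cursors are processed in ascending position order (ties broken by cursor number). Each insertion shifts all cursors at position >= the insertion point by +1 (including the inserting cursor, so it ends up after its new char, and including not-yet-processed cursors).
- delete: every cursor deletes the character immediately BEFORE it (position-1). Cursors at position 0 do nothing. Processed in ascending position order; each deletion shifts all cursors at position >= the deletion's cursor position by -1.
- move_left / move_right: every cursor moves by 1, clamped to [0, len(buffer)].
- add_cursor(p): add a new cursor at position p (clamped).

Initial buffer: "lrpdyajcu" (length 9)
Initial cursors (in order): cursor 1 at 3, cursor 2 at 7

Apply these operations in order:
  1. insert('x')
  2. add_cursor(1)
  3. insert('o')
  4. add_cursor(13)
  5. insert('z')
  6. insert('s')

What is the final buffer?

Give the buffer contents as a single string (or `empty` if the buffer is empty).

After op 1 (insert('x')): buffer="lrpxdyajxcu" (len 11), cursors c1@4 c2@9, authorship ...1....2..
After op 2 (add_cursor(1)): buffer="lrpxdyajxcu" (len 11), cursors c3@1 c1@4 c2@9, authorship ...1....2..
After op 3 (insert('o')): buffer="lorpxodyajxocu" (len 14), cursors c3@2 c1@6 c2@12, authorship .3..11....22..
After op 4 (add_cursor(13)): buffer="lorpxodyajxocu" (len 14), cursors c3@2 c1@6 c2@12 c4@13, authorship .3..11....22..
After op 5 (insert('z')): buffer="lozrpxozdyajxozczu" (len 18), cursors c3@3 c1@8 c2@15 c4@17, authorship .33..111....222.4.
After op 6 (insert('s')): buffer="lozsrpxozsdyajxozsczsu" (len 22), cursors c3@4 c1@10 c2@18 c4@21, authorship .333..1111....2222.44.

Answer: lozsrpxozsdyajxozsczsu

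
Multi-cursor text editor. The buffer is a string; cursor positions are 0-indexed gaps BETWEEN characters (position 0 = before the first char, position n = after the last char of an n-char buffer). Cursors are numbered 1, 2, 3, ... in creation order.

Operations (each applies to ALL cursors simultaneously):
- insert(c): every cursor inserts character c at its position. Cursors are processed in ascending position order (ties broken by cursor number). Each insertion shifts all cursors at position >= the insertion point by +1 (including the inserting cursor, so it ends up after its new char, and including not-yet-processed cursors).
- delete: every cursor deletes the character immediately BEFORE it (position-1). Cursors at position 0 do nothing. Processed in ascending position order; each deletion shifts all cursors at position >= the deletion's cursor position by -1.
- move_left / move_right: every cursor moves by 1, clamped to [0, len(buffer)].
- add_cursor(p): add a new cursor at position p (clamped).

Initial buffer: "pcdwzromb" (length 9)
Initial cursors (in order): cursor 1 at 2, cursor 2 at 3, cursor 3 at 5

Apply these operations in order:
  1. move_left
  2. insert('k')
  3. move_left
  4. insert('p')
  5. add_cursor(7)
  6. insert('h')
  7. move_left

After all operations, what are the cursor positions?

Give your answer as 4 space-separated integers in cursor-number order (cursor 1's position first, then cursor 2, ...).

After op 1 (move_left): buffer="pcdwzromb" (len 9), cursors c1@1 c2@2 c3@4, authorship .........
After op 2 (insert('k')): buffer="pkckdwkzromb" (len 12), cursors c1@2 c2@4 c3@7, authorship .1.2..3.....
After op 3 (move_left): buffer="pkckdwkzromb" (len 12), cursors c1@1 c2@3 c3@6, authorship .1.2..3.....
After op 4 (insert('p')): buffer="ppkcpkdwpkzromb" (len 15), cursors c1@2 c2@5 c3@9, authorship .11.22..33.....
After op 5 (add_cursor(7)): buffer="ppkcpkdwpkzromb" (len 15), cursors c1@2 c2@5 c4@7 c3@9, authorship .11.22..33.....
After op 6 (insert('h')): buffer="pphkcphkdhwphkzromb" (len 19), cursors c1@3 c2@7 c4@10 c3@13, authorship .111.222.4.333.....
After op 7 (move_left): buffer="pphkcphkdhwphkzromb" (len 19), cursors c1@2 c2@6 c4@9 c3@12, authorship .111.222.4.333.....

Answer: 2 6 12 9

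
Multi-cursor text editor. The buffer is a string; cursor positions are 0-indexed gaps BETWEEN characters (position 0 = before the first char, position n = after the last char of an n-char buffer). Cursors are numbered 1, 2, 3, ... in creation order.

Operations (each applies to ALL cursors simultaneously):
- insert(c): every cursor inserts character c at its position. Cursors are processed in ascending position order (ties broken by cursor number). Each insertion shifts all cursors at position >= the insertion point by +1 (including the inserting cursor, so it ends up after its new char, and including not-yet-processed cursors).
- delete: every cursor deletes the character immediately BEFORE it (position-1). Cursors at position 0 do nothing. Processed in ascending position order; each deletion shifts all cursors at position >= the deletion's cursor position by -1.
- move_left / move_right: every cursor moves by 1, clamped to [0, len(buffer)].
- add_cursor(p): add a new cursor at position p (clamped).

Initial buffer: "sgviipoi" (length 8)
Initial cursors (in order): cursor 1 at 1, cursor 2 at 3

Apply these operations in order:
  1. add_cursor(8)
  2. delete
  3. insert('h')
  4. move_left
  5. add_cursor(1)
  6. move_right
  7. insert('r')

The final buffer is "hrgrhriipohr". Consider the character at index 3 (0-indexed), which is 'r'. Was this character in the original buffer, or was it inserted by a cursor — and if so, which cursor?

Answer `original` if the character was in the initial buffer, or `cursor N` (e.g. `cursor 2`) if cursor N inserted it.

Answer: cursor 4

Derivation:
After op 1 (add_cursor(8)): buffer="sgviipoi" (len 8), cursors c1@1 c2@3 c3@8, authorship ........
After op 2 (delete): buffer="giipo" (len 5), cursors c1@0 c2@1 c3@5, authorship .....
After op 3 (insert('h')): buffer="hghiipoh" (len 8), cursors c1@1 c2@3 c3@8, authorship 1.2....3
After op 4 (move_left): buffer="hghiipoh" (len 8), cursors c1@0 c2@2 c3@7, authorship 1.2....3
After op 5 (add_cursor(1)): buffer="hghiipoh" (len 8), cursors c1@0 c4@1 c2@2 c3@7, authorship 1.2....3
After op 6 (move_right): buffer="hghiipoh" (len 8), cursors c1@1 c4@2 c2@3 c3@8, authorship 1.2....3
After op 7 (insert('r')): buffer="hrgrhriipohr" (len 12), cursors c1@2 c4@4 c2@6 c3@12, authorship 11.422....33
Authorship (.=original, N=cursor N): 1 1 . 4 2 2 . . . . 3 3
Index 3: author = 4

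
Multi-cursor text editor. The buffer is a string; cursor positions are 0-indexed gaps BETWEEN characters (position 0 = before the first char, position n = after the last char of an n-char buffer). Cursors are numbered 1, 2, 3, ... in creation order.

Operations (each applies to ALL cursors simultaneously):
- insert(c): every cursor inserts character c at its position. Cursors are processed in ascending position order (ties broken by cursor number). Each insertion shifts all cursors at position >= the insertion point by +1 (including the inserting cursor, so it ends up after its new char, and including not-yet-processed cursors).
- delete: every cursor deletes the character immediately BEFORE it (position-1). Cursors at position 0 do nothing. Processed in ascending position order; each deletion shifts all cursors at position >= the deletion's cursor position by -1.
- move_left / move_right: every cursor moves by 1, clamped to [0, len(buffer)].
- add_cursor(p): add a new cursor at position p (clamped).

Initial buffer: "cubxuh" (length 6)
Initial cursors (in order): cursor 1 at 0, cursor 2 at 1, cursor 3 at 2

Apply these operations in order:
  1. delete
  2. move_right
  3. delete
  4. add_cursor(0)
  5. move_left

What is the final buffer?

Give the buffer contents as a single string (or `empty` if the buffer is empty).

After op 1 (delete): buffer="bxuh" (len 4), cursors c1@0 c2@0 c3@0, authorship ....
After op 2 (move_right): buffer="bxuh" (len 4), cursors c1@1 c2@1 c3@1, authorship ....
After op 3 (delete): buffer="xuh" (len 3), cursors c1@0 c2@0 c3@0, authorship ...
After op 4 (add_cursor(0)): buffer="xuh" (len 3), cursors c1@0 c2@0 c3@0 c4@0, authorship ...
After op 5 (move_left): buffer="xuh" (len 3), cursors c1@0 c2@0 c3@0 c4@0, authorship ...

Answer: xuh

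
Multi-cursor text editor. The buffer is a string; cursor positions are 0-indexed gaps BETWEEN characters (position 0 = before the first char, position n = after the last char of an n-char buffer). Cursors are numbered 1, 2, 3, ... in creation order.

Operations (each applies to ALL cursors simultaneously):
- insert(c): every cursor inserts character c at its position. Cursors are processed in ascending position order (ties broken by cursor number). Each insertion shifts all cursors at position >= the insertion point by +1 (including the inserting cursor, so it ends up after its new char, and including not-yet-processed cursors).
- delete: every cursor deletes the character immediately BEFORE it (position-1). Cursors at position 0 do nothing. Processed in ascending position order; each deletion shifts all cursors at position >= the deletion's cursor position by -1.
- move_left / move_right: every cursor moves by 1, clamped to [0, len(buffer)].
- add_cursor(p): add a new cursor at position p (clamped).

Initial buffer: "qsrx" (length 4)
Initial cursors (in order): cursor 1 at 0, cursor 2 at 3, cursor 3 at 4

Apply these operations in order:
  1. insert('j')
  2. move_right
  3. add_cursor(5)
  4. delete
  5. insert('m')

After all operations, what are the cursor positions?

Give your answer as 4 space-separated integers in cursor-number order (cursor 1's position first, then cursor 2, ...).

After op 1 (insert('j')): buffer="jqsrjxj" (len 7), cursors c1@1 c2@5 c3@7, authorship 1...2.3
After op 2 (move_right): buffer="jqsrjxj" (len 7), cursors c1@2 c2@6 c3@7, authorship 1...2.3
After op 3 (add_cursor(5)): buffer="jqsrjxj" (len 7), cursors c1@2 c4@5 c2@6 c3@7, authorship 1...2.3
After op 4 (delete): buffer="jsr" (len 3), cursors c1@1 c2@3 c3@3 c4@3, authorship 1..
After op 5 (insert('m')): buffer="jmsrmmm" (len 7), cursors c1@2 c2@7 c3@7 c4@7, authorship 11..234

Answer: 2 7 7 7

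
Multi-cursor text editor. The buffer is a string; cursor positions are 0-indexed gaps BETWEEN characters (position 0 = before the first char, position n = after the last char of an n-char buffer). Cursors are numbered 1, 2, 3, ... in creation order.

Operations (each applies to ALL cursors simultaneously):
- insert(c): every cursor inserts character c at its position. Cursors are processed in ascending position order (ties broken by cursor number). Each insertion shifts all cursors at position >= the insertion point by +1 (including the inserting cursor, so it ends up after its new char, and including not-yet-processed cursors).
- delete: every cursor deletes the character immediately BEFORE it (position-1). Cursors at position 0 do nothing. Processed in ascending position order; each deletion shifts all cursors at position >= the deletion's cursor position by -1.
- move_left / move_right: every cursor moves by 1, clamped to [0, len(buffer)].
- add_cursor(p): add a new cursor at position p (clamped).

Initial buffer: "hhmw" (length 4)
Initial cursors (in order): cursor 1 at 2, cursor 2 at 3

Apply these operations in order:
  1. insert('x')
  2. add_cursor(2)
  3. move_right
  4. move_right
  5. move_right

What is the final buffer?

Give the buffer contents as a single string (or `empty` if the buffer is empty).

Answer: hhxmxw

Derivation:
After op 1 (insert('x')): buffer="hhxmxw" (len 6), cursors c1@3 c2@5, authorship ..1.2.
After op 2 (add_cursor(2)): buffer="hhxmxw" (len 6), cursors c3@2 c1@3 c2@5, authorship ..1.2.
After op 3 (move_right): buffer="hhxmxw" (len 6), cursors c3@3 c1@4 c2@6, authorship ..1.2.
After op 4 (move_right): buffer="hhxmxw" (len 6), cursors c3@4 c1@5 c2@6, authorship ..1.2.
After op 5 (move_right): buffer="hhxmxw" (len 6), cursors c3@5 c1@6 c2@6, authorship ..1.2.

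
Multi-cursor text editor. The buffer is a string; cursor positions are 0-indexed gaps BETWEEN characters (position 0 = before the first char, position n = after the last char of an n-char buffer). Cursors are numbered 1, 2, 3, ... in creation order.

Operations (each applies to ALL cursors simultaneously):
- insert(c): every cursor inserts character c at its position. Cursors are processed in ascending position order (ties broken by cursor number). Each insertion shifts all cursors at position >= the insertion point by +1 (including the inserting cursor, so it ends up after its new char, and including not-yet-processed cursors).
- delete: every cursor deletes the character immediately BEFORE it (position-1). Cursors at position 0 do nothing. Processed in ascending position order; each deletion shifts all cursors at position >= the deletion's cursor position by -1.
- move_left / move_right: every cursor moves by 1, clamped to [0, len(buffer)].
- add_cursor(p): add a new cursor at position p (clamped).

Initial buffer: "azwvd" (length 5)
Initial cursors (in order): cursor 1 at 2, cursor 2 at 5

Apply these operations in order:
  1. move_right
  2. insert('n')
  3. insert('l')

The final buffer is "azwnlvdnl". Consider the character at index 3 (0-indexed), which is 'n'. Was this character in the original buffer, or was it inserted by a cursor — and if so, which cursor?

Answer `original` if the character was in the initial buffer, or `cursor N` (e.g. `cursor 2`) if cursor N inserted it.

After op 1 (move_right): buffer="azwvd" (len 5), cursors c1@3 c2@5, authorship .....
After op 2 (insert('n')): buffer="azwnvdn" (len 7), cursors c1@4 c2@7, authorship ...1..2
After op 3 (insert('l')): buffer="azwnlvdnl" (len 9), cursors c1@5 c2@9, authorship ...11..22
Authorship (.=original, N=cursor N): . . . 1 1 . . 2 2
Index 3: author = 1

Answer: cursor 1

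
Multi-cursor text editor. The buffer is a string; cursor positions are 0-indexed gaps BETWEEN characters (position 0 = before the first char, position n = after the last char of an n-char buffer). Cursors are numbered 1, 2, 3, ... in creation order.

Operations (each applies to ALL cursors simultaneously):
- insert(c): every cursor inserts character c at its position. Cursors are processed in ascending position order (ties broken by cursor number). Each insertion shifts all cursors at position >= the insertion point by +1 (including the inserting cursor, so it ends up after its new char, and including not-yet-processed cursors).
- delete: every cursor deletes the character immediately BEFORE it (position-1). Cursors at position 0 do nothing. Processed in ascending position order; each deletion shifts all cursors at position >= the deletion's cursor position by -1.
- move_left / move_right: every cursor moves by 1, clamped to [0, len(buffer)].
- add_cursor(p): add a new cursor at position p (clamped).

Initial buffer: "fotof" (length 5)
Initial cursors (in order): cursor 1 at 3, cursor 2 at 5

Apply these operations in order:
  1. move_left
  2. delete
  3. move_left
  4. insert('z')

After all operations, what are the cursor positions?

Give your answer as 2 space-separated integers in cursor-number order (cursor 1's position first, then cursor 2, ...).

Answer: 1 3

Derivation:
After op 1 (move_left): buffer="fotof" (len 5), cursors c1@2 c2@4, authorship .....
After op 2 (delete): buffer="ftf" (len 3), cursors c1@1 c2@2, authorship ...
After op 3 (move_left): buffer="ftf" (len 3), cursors c1@0 c2@1, authorship ...
After op 4 (insert('z')): buffer="zfztf" (len 5), cursors c1@1 c2@3, authorship 1.2..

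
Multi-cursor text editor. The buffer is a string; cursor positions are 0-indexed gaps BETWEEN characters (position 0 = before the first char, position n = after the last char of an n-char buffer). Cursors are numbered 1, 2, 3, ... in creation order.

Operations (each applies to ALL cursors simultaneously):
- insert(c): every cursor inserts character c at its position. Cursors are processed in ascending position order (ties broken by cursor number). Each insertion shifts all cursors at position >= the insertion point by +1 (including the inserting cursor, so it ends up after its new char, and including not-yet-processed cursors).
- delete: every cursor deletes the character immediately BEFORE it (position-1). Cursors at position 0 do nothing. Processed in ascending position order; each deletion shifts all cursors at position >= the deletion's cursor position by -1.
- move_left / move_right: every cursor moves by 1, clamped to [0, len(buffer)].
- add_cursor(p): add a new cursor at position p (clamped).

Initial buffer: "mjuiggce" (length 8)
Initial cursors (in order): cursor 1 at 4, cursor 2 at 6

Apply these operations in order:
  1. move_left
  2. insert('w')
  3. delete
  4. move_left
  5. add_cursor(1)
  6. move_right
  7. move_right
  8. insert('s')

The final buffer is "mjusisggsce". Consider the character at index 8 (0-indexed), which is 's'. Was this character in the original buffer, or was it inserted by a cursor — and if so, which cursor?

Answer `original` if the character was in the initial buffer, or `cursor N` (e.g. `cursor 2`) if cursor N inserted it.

Answer: cursor 2

Derivation:
After op 1 (move_left): buffer="mjuiggce" (len 8), cursors c1@3 c2@5, authorship ........
After op 2 (insert('w')): buffer="mjuwigwgce" (len 10), cursors c1@4 c2@7, authorship ...1..2...
After op 3 (delete): buffer="mjuiggce" (len 8), cursors c1@3 c2@5, authorship ........
After op 4 (move_left): buffer="mjuiggce" (len 8), cursors c1@2 c2@4, authorship ........
After op 5 (add_cursor(1)): buffer="mjuiggce" (len 8), cursors c3@1 c1@2 c2@4, authorship ........
After op 6 (move_right): buffer="mjuiggce" (len 8), cursors c3@2 c1@3 c2@5, authorship ........
After op 7 (move_right): buffer="mjuiggce" (len 8), cursors c3@3 c1@4 c2@6, authorship ........
After op 8 (insert('s')): buffer="mjusisggsce" (len 11), cursors c3@4 c1@6 c2@9, authorship ...3.1..2..
Authorship (.=original, N=cursor N): . . . 3 . 1 . . 2 . .
Index 8: author = 2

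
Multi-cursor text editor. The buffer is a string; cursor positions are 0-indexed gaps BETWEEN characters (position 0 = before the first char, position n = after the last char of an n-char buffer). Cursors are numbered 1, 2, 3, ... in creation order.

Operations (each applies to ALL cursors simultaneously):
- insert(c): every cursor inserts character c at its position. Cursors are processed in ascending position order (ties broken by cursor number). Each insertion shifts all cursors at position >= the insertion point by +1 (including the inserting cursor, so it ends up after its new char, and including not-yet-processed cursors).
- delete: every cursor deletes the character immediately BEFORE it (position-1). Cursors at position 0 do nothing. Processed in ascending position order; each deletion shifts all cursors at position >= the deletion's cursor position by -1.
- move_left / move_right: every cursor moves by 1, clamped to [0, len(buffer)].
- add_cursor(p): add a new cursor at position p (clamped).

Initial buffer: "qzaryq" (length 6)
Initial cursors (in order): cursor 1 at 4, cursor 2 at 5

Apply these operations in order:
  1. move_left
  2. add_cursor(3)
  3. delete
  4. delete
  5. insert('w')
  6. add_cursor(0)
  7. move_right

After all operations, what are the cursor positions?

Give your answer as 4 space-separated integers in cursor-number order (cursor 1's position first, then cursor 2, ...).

After op 1 (move_left): buffer="qzaryq" (len 6), cursors c1@3 c2@4, authorship ......
After op 2 (add_cursor(3)): buffer="qzaryq" (len 6), cursors c1@3 c3@3 c2@4, authorship ......
After op 3 (delete): buffer="qyq" (len 3), cursors c1@1 c2@1 c3@1, authorship ...
After op 4 (delete): buffer="yq" (len 2), cursors c1@0 c2@0 c3@0, authorship ..
After op 5 (insert('w')): buffer="wwwyq" (len 5), cursors c1@3 c2@3 c3@3, authorship 123..
After op 6 (add_cursor(0)): buffer="wwwyq" (len 5), cursors c4@0 c1@3 c2@3 c3@3, authorship 123..
After op 7 (move_right): buffer="wwwyq" (len 5), cursors c4@1 c1@4 c2@4 c3@4, authorship 123..

Answer: 4 4 4 1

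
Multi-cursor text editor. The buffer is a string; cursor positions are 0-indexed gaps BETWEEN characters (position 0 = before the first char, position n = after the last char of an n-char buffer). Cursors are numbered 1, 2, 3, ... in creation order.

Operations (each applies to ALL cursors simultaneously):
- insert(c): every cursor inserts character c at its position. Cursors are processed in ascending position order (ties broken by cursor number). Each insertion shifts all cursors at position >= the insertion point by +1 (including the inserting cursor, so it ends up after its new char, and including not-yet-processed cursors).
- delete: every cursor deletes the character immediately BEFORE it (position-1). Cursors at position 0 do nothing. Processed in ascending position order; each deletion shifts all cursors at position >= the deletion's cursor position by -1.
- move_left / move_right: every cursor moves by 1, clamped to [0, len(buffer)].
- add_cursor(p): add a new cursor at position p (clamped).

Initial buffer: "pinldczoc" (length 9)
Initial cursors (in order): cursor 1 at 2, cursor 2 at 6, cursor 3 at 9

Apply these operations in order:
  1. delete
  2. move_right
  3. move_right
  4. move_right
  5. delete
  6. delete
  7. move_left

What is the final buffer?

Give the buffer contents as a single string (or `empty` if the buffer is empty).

After op 1 (delete): buffer="pnldzo" (len 6), cursors c1@1 c2@4 c3@6, authorship ......
After op 2 (move_right): buffer="pnldzo" (len 6), cursors c1@2 c2@5 c3@6, authorship ......
After op 3 (move_right): buffer="pnldzo" (len 6), cursors c1@3 c2@6 c3@6, authorship ......
After op 4 (move_right): buffer="pnldzo" (len 6), cursors c1@4 c2@6 c3@6, authorship ......
After op 5 (delete): buffer="pnl" (len 3), cursors c1@3 c2@3 c3@3, authorship ...
After op 6 (delete): buffer="" (len 0), cursors c1@0 c2@0 c3@0, authorship 
After op 7 (move_left): buffer="" (len 0), cursors c1@0 c2@0 c3@0, authorship 

Answer: empty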